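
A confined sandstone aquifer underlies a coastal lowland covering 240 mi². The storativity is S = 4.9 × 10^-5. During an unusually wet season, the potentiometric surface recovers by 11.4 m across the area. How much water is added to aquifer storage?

A = 240 mi² = 6.216 × 10^8 m²
ΔV = S × A × Δh = 4.9 × 10^-5 × 6.216 × 10^8 m² × 11.4 m = 3.472 × 10^5 m³

ΔV ≈ 3.47 × 10^5 m³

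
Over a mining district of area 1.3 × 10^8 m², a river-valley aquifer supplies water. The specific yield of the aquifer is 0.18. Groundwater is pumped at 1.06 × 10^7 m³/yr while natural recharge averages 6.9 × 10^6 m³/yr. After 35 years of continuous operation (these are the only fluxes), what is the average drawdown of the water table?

Δh ≈ 5.53 m

Net abstraction = 1.06 × 10^7 − 6.9 × 10^6 = 3.7 × 10^6 m³/yr
Q_net = 3.7 × 10^6 m³/yr = 10140 m³/d
t = 35 years = 12780 d
ΔV = Q × t = 10140 m³/d × 12780 d = 1.295 × 10^8 m³
Δh = ΔV / (Sy × A) = 1.295 × 10^8 / (0.18 × 1.3 × 10^8) = 5.534 m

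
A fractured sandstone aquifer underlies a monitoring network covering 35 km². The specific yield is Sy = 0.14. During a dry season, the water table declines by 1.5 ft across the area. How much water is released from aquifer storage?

ΔV ≈ 2.24 × 10^6 m³

A = 35 km² = 3.5 × 10^7 m²
Δh = 1.5 ft = 0.4572 m
ΔV = Sy × A × Δh = 0.14 × 3.5 × 10^7 m² × 0.4572 m = 2.24 × 10^6 m³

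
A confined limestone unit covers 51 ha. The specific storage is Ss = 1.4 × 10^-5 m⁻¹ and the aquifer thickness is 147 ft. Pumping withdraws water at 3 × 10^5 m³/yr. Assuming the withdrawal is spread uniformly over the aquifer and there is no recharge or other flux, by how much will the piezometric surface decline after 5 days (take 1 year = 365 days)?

b = 147 ft = 44.81 m
S = Ss × b = 1.4 × 10^-5 m⁻¹ × 44.81 m = 6.273 × 10^-4
A = 51 ha = 5.1 × 10^5 m²
Q = 3 × 10^5 m³/yr = 821.9 m³/d
ΔV = Q × t = 821.9 m³/d × 5 d = 4110 m³
Δh = ΔV / (S × A) = 4110 / (6.273 × 10^-4 × 5.1 × 10^5) = 12.85 m

Δh ≈ 12.8 m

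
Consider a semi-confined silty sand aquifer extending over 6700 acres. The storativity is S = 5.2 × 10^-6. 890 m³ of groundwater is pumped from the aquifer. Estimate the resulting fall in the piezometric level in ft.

A = 6700 acres = 2.711 × 10^7 m²
Δh = ΔV / (S × A) = 890 m³ / (5.2 × 10^-6 × 2.711 × 10^7 m²) = 6.312 m
Δh = 6.312 m = 20.71 ft

Δh ≈ 20.7 ft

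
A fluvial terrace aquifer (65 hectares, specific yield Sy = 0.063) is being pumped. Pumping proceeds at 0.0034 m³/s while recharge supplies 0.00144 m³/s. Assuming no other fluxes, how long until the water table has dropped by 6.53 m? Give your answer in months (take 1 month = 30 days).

A = 65 hectares = 6.5 × 10^5 m²
ΔV = Sy × A × Δh = 0.063 × 6.5 × 10^5 × 6.53 = 2.674 × 10^5 m³
Net withdrawal = 0.0034 − 0.00144 = 0.00196 m³/s = 169.3 m³/d
t = ΔV / Q = 2.674 × 10^5 m³ / 169.3 m³/d = 1579 d
t = 1579 d ≈ 52.64 months

t ≈ 52.6 months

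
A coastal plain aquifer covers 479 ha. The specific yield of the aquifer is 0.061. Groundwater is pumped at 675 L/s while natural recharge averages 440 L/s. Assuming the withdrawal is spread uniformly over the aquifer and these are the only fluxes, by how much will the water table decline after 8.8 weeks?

A = 479 ha = 4.79 × 10^6 m²
Net abstraction = 675 − 440 = 235 L/s
Q_net = 235 L/s = 20300 m³/d
t = 8.8 weeks = 61.6 d
ΔV = Q × t = 20300 m³/d × 61.6 d = 1.251 × 10^6 m³
Δh = ΔV / (Sy × A) = 1.251 × 10^6 / (0.061 × 4.79 × 10^6) = 4.281 m

Δh ≈ 4.28 m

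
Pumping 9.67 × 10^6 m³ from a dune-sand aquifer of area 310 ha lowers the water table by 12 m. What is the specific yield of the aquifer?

A = 310 ha = 3.1 × 10^6 m²
Sy = ΔV / (A × Δh) = 9.67 × 10^6 m³ / (3.1 × 10^6 m² × 12 m) = 0.2599

Sy ≈ 0.26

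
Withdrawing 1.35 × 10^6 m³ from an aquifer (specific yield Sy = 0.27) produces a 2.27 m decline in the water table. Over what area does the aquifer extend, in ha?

A ≈ 220 ha

A = ΔV / (Sy × Δh) = 1.35 × 10^6 / (0.27 × 2.27) = 2.203 × 10^6 m²
A = 2.203 × 10^6 m² = 220.3 ha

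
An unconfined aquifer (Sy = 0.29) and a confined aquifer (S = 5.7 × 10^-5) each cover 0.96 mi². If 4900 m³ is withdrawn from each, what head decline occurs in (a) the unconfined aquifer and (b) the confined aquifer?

A = 0.96 mi² = 2.486 × 10^6 m²
Unconfined: Δh_u = ΔV/(Sy·A) = 4900/(0.29 × 2.486 × 10^6) = 0.006796 m
Confined: Δh_c = ΔV/(S·A) = 4900/(5.7 × 10^-5 × 2.486 × 10^6) = 34.57 m

Δh_u ≈ 0.0068 m; Δh_c ≈ 34.6 m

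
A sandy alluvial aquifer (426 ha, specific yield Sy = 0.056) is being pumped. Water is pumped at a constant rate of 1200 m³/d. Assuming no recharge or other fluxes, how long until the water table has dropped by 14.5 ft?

A = 426 ha = 4.26 × 10^6 m²
Δh = 14.5 ft = 4.42 m
ΔV = Sy × A × Δh = 0.056 × 4.26 × 10^6 × 4.42 = 1.054 × 10^6 m³
t = ΔV / Q = 1.054 × 10^6 m³ / 1200 m³/d = 878.6 d

t ≈ 879 days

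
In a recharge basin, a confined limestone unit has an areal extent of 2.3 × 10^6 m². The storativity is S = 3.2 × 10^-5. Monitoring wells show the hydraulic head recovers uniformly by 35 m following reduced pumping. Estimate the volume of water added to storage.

ΔV = S × A × Δh = 3.2 × 10^-5 × 2.3 × 10^6 m² × 35 m = 2576 m³

ΔV ≈ 2580 m³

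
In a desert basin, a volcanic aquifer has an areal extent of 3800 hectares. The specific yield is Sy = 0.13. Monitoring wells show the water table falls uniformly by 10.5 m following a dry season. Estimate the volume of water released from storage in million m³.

ΔV ≈ 51.9 million m³

A = 3800 hectares = 3.8 × 10^7 m²
ΔV = Sy × A × Δh = 0.13 × 3.8 × 10^7 m² × 10.5 m = 5.187 × 10^7 m³
ΔV = 5.187 × 10^7 m³ = 51.87 million m³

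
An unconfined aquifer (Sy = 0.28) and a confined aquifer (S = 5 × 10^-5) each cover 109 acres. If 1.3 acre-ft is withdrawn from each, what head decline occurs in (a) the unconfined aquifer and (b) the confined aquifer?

Δh_u ≈ 0.013 m; Δh_c ≈ 72.7 m

A = 109 acres = 4.411 × 10^5 m²
ΔV = 1.3 acre-ft = 1604 m³
Unconfined: Δh_u = ΔV/(Sy·A) = 1604/(0.28 × 4.411 × 10^5) = 0.01298 m
Confined: Δh_c = ΔV/(S·A) = 1604/(5 × 10^-5 × 4.411 × 10^5) = 72.7 m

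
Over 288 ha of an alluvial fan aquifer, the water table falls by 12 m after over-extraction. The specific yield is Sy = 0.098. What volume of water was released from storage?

ΔV ≈ 3.39 × 10^6 m³

A = 288 ha = 2.88 × 10^6 m²
ΔV = Sy × A × Δh = 0.098 × 2.88 × 10^6 m² × 12 m = 3.387 × 10^6 m³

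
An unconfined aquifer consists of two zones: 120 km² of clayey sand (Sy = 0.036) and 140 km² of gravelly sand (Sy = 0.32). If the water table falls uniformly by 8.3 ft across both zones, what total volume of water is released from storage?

A₁ = 120 km² = 1.2 × 10^8 m²; A₂ = 140 km² = 1.4 × 10^8 m²
Δh = 8.3 ft = 2.53 m
ΔV₁ = 0.036 × 1.2 × 10^8 × 2.53 = 1.093 × 10^7 m³
ΔV₂ = 0.32 × 1.4 × 10^8 × 2.53 = 1.133 × 10^8 m³
ΔV = ΔV₁ + ΔV₂ = 1.243 × 10^8 m³

ΔV ≈ 1.24 × 10^8 m³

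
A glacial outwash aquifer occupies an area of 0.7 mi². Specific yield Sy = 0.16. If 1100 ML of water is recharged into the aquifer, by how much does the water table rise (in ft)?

Δh ≈ 12.4 ft

A = 0.7 mi² = 1.813 × 10^6 m²
ΔV = 1100 ML = 1.1 × 10^6 m³
Δh = ΔV / (Sy × A) = 1.1 × 10^6 m³ / (0.16 × 1.813 × 10^6 m²) = 3.792 m
Δh = 3.792 m = 12.44 ft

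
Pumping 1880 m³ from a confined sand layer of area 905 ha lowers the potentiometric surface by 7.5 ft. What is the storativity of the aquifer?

A = 905 ha = 9.05 × 10^6 m²
Δh = 7.5 ft = 2.286 m
S = ΔV / (A × Δh) = 1880 m³ / (9.05 × 10^6 m² × 2.286 m) = 9.087 × 10^-5

S ≈ 9.1 × 10^-5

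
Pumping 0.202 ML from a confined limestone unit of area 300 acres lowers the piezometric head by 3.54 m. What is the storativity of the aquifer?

S ≈ 4.7 × 10^-5

A = 300 acres = 1.214 × 10^6 m²
ΔV = 0.202 ML = 202 m³
S = ΔV / (A × Δh) = 202 m³ / (1.214 × 10^6 m² × 3.54 m) = 4.7 × 10^-5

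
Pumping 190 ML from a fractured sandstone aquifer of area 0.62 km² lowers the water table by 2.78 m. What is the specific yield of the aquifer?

A = 0.62 km² = 6.2 × 10^5 m²
ΔV = 190 ML = 1.9 × 10^5 m³
Sy = ΔV / (A × Δh) = 1.9 × 10^5 m³ / (6.2 × 10^5 m² × 2.78 m) = 0.1102

Sy ≈ 0.11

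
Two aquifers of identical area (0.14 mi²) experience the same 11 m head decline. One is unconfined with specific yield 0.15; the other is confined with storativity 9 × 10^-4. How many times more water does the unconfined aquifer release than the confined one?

ΔV_u / ΔV_c ≈ 167

A = 0.14 mi² = 3.626 × 10^5 m²
Unconfined: ΔV_u = Sy × A × Δh = 0.15 × 3.626 × 10^5 × 11 = 5.983 × 10^5 m³
Confined: ΔV_c = S × A × Δh = 9 × 10^-4 × 3.626 × 10^5 × 11 = 3590 m³
Ratio = ΔV_u / ΔV_c = Sy / S = 0.15 / 9 × 10^-4 = 166.7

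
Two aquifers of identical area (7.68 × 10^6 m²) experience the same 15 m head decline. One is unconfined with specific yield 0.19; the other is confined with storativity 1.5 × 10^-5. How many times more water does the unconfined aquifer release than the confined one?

Unconfined: ΔV_u = Sy × A × Δh = 0.19 × 7.68 × 10^6 × 15 = 2.189 × 10^7 m³
Confined: ΔV_c = S × A × Δh = 1.5 × 10^-5 × 7.68 × 10^6 × 15 = 1728 m³
Ratio = ΔV_u / ΔV_c = Sy / S = 0.19 / 1.5 × 10^-5 = 12670

ΔV_u / ΔV_c ≈ 12700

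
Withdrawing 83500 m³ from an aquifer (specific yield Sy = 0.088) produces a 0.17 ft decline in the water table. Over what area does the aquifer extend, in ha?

A ≈ 1830 ha

Δh = 0.17 ft = 0.05182 m
A = ΔV / (Sy × Δh) = 83500 / (0.088 × 0.05182) = 1.831 × 10^7 m²
A = 1.831 × 10^7 m² = 1831 ha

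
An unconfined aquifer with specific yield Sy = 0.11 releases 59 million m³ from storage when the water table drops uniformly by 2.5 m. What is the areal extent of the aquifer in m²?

A ≈ 2.15 × 10^8 m²

ΔV = 59 million m³ = 5.9 × 10^7 m³
A = ΔV / (Sy × Δh) = 5.9 × 10^7 / (0.11 × 2.5) = 2.145 × 10^8 m²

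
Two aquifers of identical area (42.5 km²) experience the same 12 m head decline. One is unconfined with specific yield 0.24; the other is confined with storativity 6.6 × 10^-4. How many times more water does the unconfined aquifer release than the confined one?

ΔV_u / ΔV_c ≈ 364

A = 42.5 km² = 4.25 × 10^7 m²
Unconfined: ΔV_u = Sy × A × Δh = 0.24 × 4.25 × 10^7 × 12 = 1.224 × 10^8 m³
Confined: ΔV_c = S × A × Δh = 6.6 × 10^-4 × 4.25 × 10^7 × 12 = 3.366 × 10^5 m³
Ratio = ΔV_u / ΔV_c = Sy / S = 0.24 / 6.6 × 10^-4 = 363.6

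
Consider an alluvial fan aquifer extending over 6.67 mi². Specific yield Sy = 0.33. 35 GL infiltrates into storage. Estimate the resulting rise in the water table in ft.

A = 6.67 mi² = 1.728 × 10^7 m²
ΔV = 35 GL = 3.5 × 10^7 m³
Δh = ΔV / (Sy × A) = 3.5 × 10^7 m³ / (0.33 × 1.728 × 10^7 m²) = 6.139 m
Δh = 6.139 m = 20.14 ft

Δh ≈ 20.1 ft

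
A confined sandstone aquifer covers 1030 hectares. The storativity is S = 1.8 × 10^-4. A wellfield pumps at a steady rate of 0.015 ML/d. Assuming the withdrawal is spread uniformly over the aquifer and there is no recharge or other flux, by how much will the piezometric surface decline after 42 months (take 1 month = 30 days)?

A = 1030 hectares = 1.03 × 10^7 m²
Q = 0.015 ML/d = 15 m³/d
t = 42 months = 1260 d
ΔV = Q × t = 15 m³/d × 1260 d = 18900 m³
Δh = ΔV / (S × A) = 18900 / (1.8 × 10^-4 × 1.03 × 10^7) = 10.19 m

Δh ≈ 10.2 m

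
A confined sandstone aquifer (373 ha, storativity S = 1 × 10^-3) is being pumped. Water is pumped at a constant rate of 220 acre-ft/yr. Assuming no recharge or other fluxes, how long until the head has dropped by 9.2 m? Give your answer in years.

A = 373 ha = 3.73 × 10^6 m²
ΔV = S × A × Δh = 0.001 × 3.73 × 10^6 × 9.2 = 34320 m³
Q = 220 acre-ft/yr = 743.5 m³/d
t = ΔV / Q = 34320 m³ / 743.5 m³/d = 46.16 d
t = 46.16 d ≈ 0.1265 years

t ≈ 0.126 years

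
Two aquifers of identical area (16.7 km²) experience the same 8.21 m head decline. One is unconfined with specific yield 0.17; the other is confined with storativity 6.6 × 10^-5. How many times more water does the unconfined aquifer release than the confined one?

ΔV_u / ΔV_c ≈ 2580

A = 16.7 km² = 1.67 × 10^7 m²
Unconfined: ΔV_u = Sy × A × Δh = 0.17 × 1.67 × 10^7 × 8.21 = 2.331 × 10^7 m³
Confined: ΔV_c = S × A × Δh = 6.6 × 10^-5 × 1.67 × 10^7 × 8.21 = 9049 m³
Ratio = ΔV_u / ΔV_c = Sy / S = 0.17 / 6.6 × 10^-5 = 2576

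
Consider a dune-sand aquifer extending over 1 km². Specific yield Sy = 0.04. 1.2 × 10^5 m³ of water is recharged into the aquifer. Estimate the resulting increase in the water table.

A = 1 km² = 1 × 10^6 m²
Δh = ΔV / (Sy × A) = 1.2 × 10^5 m³ / (0.04 × 1 × 10^6 m²) = 3 m

Δh ≈ 3 m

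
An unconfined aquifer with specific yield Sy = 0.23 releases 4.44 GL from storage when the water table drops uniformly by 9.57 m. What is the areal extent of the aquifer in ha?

A ≈ 202 ha

ΔV = 4.44 GL = 4.44 × 10^6 m³
A = ΔV / (Sy × Δh) = 4.44 × 10^6 / (0.23 × 9.57) = 2.017 × 10^6 m²
A = 2.017 × 10^6 m² = 201.7 ha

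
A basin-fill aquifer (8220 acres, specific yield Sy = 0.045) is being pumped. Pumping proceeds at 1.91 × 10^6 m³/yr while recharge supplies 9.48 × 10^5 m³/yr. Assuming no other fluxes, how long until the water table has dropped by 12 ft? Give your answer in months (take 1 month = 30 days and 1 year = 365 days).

t ≈ 69.2 months

A = 8220 acres = 3.327 × 10^7 m²
Δh = 12 ft = 3.658 m
ΔV = Sy × A × Δh = 0.045 × 3.327 × 10^7 × 3.658 = 5.475 × 10^6 m³
Net withdrawal = 1.91 × 10^6 − 9.48 × 10^5 = 9.62 × 10^5 m³/yr = 2636 m³/d
t = ΔV / Q = 5.475 × 10^6 m³ / 2636 m³/d = 2077 d
t = 2077 d ≈ 69.25 months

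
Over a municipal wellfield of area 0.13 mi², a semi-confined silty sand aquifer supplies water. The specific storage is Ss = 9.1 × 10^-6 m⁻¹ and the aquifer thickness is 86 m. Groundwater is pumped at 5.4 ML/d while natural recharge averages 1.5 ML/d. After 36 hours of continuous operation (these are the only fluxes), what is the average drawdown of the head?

Δh ≈ 22.2 m

S = Ss × b = 9.1 × 10^-6 m⁻¹ × 86 m = 7.826 × 10^-4
A = 0.13 mi² = 3.367 × 10^5 m²
Net abstraction = 5.4 − 1.5 = 3.9 ML/d
Q_net = 3.9 ML/d = 3900 m³/d
t = 36 hours = 1.5 d
ΔV = Q × t = 3900 m³/d × 1.5 d = 5850 m³
Δh = ΔV / (S × A) = 5850 / (7.826 × 10^-4 × 3.367 × 10^5) = 22.2 m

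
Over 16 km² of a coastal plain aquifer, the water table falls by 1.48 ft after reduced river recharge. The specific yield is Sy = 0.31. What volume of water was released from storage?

A = 16 km² = 1.6 × 10^7 m²
Δh = 1.48 ft = 0.4511 m
ΔV = Sy × A × Δh = 0.31 × 1.6 × 10^7 m² × 0.4511 m = 2.237 × 10^6 m³

ΔV ≈ 2.24 × 10^6 m³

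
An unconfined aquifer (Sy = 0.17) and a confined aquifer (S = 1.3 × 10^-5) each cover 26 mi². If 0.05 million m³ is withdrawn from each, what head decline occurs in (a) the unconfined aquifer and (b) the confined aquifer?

A = 26 mi² = 6.734 × 10^7 m²
ΔV = 0.05 million m³ = 50000 m³
Unconfined: Δh_u = ΔV/(Sy·A) = 50000/(0.17 × 6.734 × 10^7) = 0.004368 m
Confined: Δh_c = ΔV/(S·A) = 50000/(1.3 × 10^-5 × 6.734 × 10^7) = 57.12 m

Δh_u ≈ 0.00437 m; Δh_c ≈ 57.1 m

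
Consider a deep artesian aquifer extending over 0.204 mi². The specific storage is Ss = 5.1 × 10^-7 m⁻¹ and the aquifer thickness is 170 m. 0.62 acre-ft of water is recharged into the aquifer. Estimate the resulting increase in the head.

S = Ss × b = 5.1 × 10^-7 m⁻¹ × 170 m = 8.67 × 10^-5
A = 0.204 mi² = 5.284 × 10^5 m²
ΔV = 0.62 acre-ft = 764.8 m³
Δh = ΔV / (S × A) = 764.8 m³ / (8.67 × 10^-5 × 5.284 × 10^5 m²) = 16.69 m

Δh ≈ 16.7 m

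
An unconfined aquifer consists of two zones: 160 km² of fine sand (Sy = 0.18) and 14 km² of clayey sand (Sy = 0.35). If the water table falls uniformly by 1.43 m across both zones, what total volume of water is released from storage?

A₁ = 160 km² = 1.6 × 10^8 m²; A₂ = 14 km² = 1.4 × 10^7 m²
ΔV₁ = 0.18 × 1.6 × 10^8 × 1.43 = 4.118 × 10^7 m³
ΔV₂ = 0.35 × 1.4 × 10^7 × 1.43 = 7.007 × 10^6 m³
ΔV = ΔV₁ + ΔV₂ = 4.819 × 10^7 m³

ΔV ≈ 4.82 × 10^7 m³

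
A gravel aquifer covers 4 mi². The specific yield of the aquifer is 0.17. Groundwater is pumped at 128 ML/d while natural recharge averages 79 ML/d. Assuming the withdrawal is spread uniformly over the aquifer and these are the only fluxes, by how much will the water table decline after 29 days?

A = 4 mi² = 1.036 × 10^7 m²
Net abstraction = 128 − 79 = 49 ML/d
Q_net = 49 ML/d = 49000 m³/d
ΔV = Q × t = 49000 m³/d × 29 d = 1.421 × 10^6 m³
Δh = ΔV / (Sy × A) = 1.421 × 10^6 / (0.17 × 1.036 × 10^7) = 0.8068 m

Δh ≈ 0.807 m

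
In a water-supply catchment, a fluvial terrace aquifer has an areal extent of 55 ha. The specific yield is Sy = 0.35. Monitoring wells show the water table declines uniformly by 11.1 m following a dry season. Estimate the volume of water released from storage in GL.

A = 55 ha = 5.5 × 10^5 m²
ΔV = Sy × A × Δh = 0.35 × 5.5 × 10^5 m² × 11.1 m = 2.137 × 10^6 m³
ΔV = 2.137 × 10^6 m³ = 2.137 GL

ΔV ≈ 2.14 GL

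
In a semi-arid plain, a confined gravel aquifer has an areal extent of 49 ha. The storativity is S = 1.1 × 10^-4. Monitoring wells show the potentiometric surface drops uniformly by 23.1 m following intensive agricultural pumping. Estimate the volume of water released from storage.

ΔV ≈ 1250 m³

A = 49 ha = 4.9 × 10^5 m²
ΔV = S × A × Δh = 1.1 × 10^-4 × 4.9 × 10^5 m² × 23.1 m = 1245 m³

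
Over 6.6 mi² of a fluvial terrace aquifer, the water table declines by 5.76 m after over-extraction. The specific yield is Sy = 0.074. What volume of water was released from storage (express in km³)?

A = 6.6 mi² = 1.709 × 10^7 m²
ΔV = Sy × A × Δh = 0.074 × 1.709 × 10^7 m² × 5.76 m = 7.286 × 10^6 m³
ΔV = 7.286 × 10^6 m³ = 0.007286 km³

ΔV ≈ 0.00729 km³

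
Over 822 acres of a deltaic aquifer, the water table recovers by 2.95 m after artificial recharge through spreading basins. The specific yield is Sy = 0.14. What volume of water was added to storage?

A = 822 acres = 3.327 × 10^6 m²
ΔV = Sy × A × Δh = 0.14 × 3.327 × 10^6 m² × 2.95 m = 1.374 × 10^6 m³

ΔV ≈ 1.37 × 10^6 m³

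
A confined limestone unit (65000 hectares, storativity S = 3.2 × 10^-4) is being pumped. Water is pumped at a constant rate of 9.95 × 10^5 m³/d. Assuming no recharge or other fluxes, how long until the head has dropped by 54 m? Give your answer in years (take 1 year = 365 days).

A = 65000 hectares = 6.5 × 10^8 m²
ΔV = S × A × Δh = 3.2 × 10^-4 × 6.5 × 10^8 × 54 = 1.123 × 10^7 m³
t = ΔV / Q = 1.123 × 10^7 m³ / 9.95 × 10^5 m³/d = 11.29 d
t = 11.29 d ≈ 0.03093 years

t ≈ 0.0309 years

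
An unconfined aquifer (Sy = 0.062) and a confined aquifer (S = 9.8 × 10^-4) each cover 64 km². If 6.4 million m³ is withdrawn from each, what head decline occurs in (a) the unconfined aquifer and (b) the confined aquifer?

Δh_u ≈ 1.61 m; Δh_c ≈ 102 m

A = 64 km² = 6.4 × 10^7 m²
ΔV = 6.4 million m³ = 6.4 × 10^6 m³
Unconfined: Δh_u = ΔV/(Sy·A) = 6.4 × 10^6/(0.062 × 6.4 × 10^7) = 1.613 m
Confined: Δh_c = ΔV/(S·A) = 6.4 × 10^6/(9.8 × 10^-4 × 6.4 × 10^7) = 102 m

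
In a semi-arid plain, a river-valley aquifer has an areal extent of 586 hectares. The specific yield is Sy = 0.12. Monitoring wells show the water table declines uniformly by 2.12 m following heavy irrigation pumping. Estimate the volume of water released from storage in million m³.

ΔV ≈ 1.49 million m³

A = 586 hectares = 5.86 × 10^6 m²
ΔV = Sy × A × Δh = 0.12 × 5.86 × 10^6 m² × 2.12 m = 1.491 × 10^6 m³
ΔV = 1.491 × 10^6 m³ = 1.491 million m³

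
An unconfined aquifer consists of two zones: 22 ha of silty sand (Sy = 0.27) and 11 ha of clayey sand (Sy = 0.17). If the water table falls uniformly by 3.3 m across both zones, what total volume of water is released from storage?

ΔV ≈ 2.58 × 10^5 m³

A₁ = 22 ha = 2.2 × 10^5 m²; A₂ = 11 ha = 1.1 × 10^5 m²
ΔV₁ = 0.27 × 2.2 × 10^5 × 3.3 = 1.96 × 10^5 m³
ΔV₂ = 0.17 × 1.1 × 10^5 × 3.3 = 61710 m³
ΔV = ΔV₁ + ΔV₂ = 2.577 × 10^5 m³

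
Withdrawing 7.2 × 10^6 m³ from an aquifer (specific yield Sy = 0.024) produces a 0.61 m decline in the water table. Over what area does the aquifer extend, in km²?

A = ΔV / (Sy × Δh) = 7.2 × 10^6 / (0.024 × 0.61) = 4.918 × 10^8 m²
A = 4.918 × 10^8 m² = 491.8 km²

A ≈ 492 km²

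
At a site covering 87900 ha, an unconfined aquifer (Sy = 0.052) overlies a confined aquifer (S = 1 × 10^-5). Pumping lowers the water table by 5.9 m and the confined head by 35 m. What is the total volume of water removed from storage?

A = 87900 ha = 8.79 × 10^8 m²
Unconfined: ΔV_u = Sy × A × Δh_u = 0.052 × 8.79 × 10^8 × 5.9 = 2.697 × 10^8 m³
Confined: ΔV_c = S × A × Δh_c = 1 × 10^-5 × 8.79 × 10^8 × 35 = 3.076 × 10^5 m³
Total ΔV = 2.697 × 10^8 + 3.076 × 10^5 = 2.7 × 10^8 m³

ΔV ≈ 2.7 × 10^8 m³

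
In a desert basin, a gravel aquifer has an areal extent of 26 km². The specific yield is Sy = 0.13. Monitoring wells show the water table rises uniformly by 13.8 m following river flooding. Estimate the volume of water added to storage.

A = 26 km² = 2.6 × 10^7 m²
ΔV = Sy × A × Δh = 0.13 × 2.6 × 10^7 m² × 13.8 m = 4.664 × 10^7 m³

ΔV ≈ 4.66 × 10^7 m³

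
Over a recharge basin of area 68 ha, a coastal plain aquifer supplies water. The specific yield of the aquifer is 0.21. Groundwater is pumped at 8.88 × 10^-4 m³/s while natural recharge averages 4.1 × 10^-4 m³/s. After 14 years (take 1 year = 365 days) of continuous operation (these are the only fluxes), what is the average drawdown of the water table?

A = 68 ha = 6.8 × 10^5 m²
Net abstraction = 8.88 × 10^-4 − 4.1 × 10^-4 = 4.78 × 10^-4 m³/s
Q_net = 4.78 × 10^-4 m³/s = 41.3 m³/d
t = 14 years = 5110 d
ΔV = Q × t = 41.3 m³/d × 5110 d = 2.11 × 10^5 m³
Δh = ΔV / (Sy × A) = 2.11 × 10^5 / (0.21 × 6.8 × 10^5) = 1.478 m

Δh ≈ 1.48 m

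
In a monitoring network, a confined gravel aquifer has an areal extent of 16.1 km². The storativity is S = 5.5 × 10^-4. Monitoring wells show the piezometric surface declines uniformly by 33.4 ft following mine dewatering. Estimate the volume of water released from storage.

ΔV ≈ 90100 m³

A = 16.1 km² = 1.61 × 10^7 m²
Δh = 33.4 ft = 10.18 m
ΔV = S × A × Δh = 5.5 × 10^-4 × 1.61 × 10^7 m² × 10.18 m = 90150 m³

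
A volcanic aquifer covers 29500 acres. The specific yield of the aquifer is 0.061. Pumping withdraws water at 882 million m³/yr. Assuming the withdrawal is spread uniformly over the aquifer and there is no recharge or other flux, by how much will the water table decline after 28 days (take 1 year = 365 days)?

A = 29500 acres = 1.194 × 10^8 m²
Q = 882 million m³/yr = 2.416 × 10^6 m³/d
ΔV = Q × t = 2.416 × 10^6 m³/d × 28 d = 6.766 × 10^7 m³
Δh = ΔV / (Sy × A) = 6.766 × 10^7 / (0.061 × 1.194 × 10^8) = 9.291 m

Δh ≈ 9.29 m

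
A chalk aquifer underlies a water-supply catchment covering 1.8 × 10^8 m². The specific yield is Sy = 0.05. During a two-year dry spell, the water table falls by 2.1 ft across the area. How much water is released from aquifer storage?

ΔV ≈ 5.76 × 10^6 m³

Δh = 2.1 ft = 0.6401 m
ΔV = Sy × A × Δh = 0.05 × 1.8 × 10^8 m² × 0.6401 m = 5.761 × 10^6 m³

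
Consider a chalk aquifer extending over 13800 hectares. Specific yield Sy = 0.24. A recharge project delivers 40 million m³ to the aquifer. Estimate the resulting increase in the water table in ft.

A = 13800 hectares = 1.38 × 10^8 m²
ΔV = 40 million m³ = 4 × 10^7 m³
Δh = ΔV / (Sy × A) = 4 × 10^7 m³ / (0.24 × 1.38 × 10^8 m²) = 1.208 m
Δh = 1.208 m = 3.962 ft

Δh ≈ 3.96 ft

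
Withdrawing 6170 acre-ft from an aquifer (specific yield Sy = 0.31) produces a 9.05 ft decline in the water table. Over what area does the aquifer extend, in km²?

A ≈ 8.9 km²

Δh = 9.05 ft = 2.758 m
ΔV = 6170 acre-ft = 7.611 × 10^6 m³
A = ΔV / (Sy × Δh) = 7.611 × 10^6 / (0.31 × 2.758) = 8.9 × 10^6 m²
A = 8.9 × 10^6 m² = 8.9 km²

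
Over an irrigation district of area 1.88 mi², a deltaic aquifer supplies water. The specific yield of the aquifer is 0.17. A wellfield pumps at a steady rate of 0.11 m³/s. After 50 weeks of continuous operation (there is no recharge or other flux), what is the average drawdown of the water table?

A = 1.88 mi² = 4.869 × 10^6 m²
Q = 0.11 m³/s = 9504 m³/d
t = 50 weeks = 350 d
ΔV = Q × t = 9504 m³/d × 350 d = 3.326 × 10^6 m³
Δh = ΔV / (Sy × A) = 3.326 × 10^6 / (0.17 × 4.869 × 10^6) = 4.019 m

Δh ≈ 4.02 m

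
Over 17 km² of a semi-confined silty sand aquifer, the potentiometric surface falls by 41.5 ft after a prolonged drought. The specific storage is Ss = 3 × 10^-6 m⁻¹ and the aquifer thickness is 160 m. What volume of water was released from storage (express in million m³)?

ΔV ≈ 0.103 million m³

S = Ss × b = 3 × 10^-6 m⁻¹ × 160 m = 4.8 × 10^-4
A = 17 km² = 1.7 × 10^7 m²
Δh = 41.5 ft = 12.65 m
ΔV = S × A × Δh = 4.8 × 10^-4 × 1.7 × 10^7 m² × 12.65 m = 1.032 × 10^5 m³
ΔV = 1.032 × 10^5 m³ = 0.1032 million m³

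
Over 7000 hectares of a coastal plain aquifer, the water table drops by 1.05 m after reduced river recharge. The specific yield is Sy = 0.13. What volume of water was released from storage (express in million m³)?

A = 7000 hectares = 7 × 10^7 m²
ΔV = Sy × A × Δh = 0.13 × 7 × 10^7 m² × 1.05 m = 9.555 × 10^6 m³
ΔV = 9.555 × 10^6 m³ = 9.555 million m³

ΔV ≈ 9.55 million m³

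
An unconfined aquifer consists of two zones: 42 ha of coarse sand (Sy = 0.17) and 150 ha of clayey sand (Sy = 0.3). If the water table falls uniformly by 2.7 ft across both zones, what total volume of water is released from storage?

A₁ = 42 ha = 4.2 × 10^5 m²; A₂ = 150 ha = 1.5 × 10^6 m²
Δh = 2.7 ft = 0.823 m
ΔV₁ = 0.17 × 4.2 × 10^5 × 0.823 = 58760 m³
ΔV₂ = 0.3 × 1.5 × 10^6 × 0.823 = 3.703 × 10^5 m³
ΔV = ΔV₁ + ΔV₂ = 4.291 × 10^5 m³

ΔV ≈ 4.29 × 10^5 m³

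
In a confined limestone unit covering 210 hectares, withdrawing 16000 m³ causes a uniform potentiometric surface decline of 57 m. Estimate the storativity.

A = 210 hectares = 2.1 × 10^6 m²
S = ΔV / (A × Δh) = 16000 m³ / (2.1 × 10^6 m² × 57 m) = 1.337 × 10^-4

S ≈ 1.3 × 10^-4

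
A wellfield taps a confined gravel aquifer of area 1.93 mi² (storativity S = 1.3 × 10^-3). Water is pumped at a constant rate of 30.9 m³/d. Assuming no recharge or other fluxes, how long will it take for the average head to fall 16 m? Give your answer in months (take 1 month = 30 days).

A = 1.93 mi² = 4.999 × 10^6 m²
ΔV = S × A × Δh = 0.0013 × 4.999 × 10^6 × 16 = 1.04 × 10^5 m³
t = ΔV / Q = 1.04 × 10^5 m³ / 30.9 m³/d = 3365 d
t = 3365 d ≈ 112.2 months

t ≈ 112 months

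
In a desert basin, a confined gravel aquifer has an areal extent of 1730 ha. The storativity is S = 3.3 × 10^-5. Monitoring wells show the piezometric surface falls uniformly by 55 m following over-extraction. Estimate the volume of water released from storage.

A = 1730 ha = 1.73 × 10^7 m²
ΔV = S × A × Δh = 3.3 × 10^-5 × 1.73 × 10^7 m² × 55 m = 31400 m³

ΔV ≈ 31400 m³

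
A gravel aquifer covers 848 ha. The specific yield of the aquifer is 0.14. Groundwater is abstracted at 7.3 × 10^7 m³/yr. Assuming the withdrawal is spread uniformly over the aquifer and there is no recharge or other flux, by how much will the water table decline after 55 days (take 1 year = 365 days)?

Δh ≈ 9.27 m

A = 848 ha = 8.48 × 10^6 m²
Q = 7.3 × 10^7 m³/yr = 2 × 10^5 m³/d
ΔV = Q × t = 2 × 10^5 m³/d × 55 d = 1.1 × 10^7 m³
Δh = ΔV / (Sy × A) = 1.1 × 10^7 / (0.14 × 8.48 × 10^6) = 9.265 m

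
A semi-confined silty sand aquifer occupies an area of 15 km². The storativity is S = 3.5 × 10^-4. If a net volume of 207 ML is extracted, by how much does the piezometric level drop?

Δh ≈ 39.4 m

A = 15 km² = 1.5 × 10^7 m²
ΔV = 207 ML = 2.07 × 10^5 m³
Δh = ΔV / (S × A) = 2.07 × 10^5 m³ / (3.5 × 10^-4 × 1.5 × 10^7 m²) = 39.43 m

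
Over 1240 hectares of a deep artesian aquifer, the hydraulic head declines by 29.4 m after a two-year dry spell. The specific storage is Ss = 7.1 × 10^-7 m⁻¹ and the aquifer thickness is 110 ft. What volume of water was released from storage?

b = 110 ft = 33.53 m
S = Ss × b = 7.1 × 10^-7 m⁻¹ × 33.53 m = 2.38 × 10^-5
A = 1240 hectares = 1.24 × 10^7 m²
ΔV = S × A × Δh = 2.38 × 10^-5 × 1.24 × 10^7 m² × 29.4 m = 8678 m³

ΔV ≈ 8680 m³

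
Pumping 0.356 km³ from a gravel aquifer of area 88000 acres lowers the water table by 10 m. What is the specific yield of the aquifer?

A = 88000 acres = 3.561 × 10^8 m²
ΔV = 0.356 km³ = 3.56 × 10^8 m³
Sy = ΔV / (A × Δh) = 3.56 × 10^8 m³ / (3.561 × 10^8 m² × 10 m) = 0.09997

Sy ≈ 0.1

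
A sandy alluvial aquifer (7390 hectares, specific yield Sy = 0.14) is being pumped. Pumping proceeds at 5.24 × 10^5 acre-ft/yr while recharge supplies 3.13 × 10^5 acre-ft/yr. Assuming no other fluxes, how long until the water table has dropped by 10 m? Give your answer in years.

t ≈ 0.398 years

A = 7390 hectares = 7.39 × 10^7 m²
ΔV = Sy × A × Δh = 0.14 × 7.39 × 10^7 × 10 = 1.035 × 10^8 m³
Net withdrawal = 5.24 × 10^5 − 3.13 × 10^5 = 2.11 × 10^5 acre-ft/yr = 7.131 × 10^5 m³/d
t = ΔV / Q = 1.035 × 10^8 m³ / 7.131 × 10^5 m³/d = 145.1 d
t = 145.1 d ≈ 0.3975 years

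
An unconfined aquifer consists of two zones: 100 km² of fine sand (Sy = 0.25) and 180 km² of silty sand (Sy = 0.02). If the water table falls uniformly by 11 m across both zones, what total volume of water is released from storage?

A₁ = 100 km² = 1 × 10^8 m²; A₂ = 180 km² = 1.8 × 10^8 m²
ΔV₁ = 0.25 × 1 × 10^8 × 11 = 2.75 × 10^8 m³
ΔV₂ = 0.02 × 1.8 × 10^8 × 11 = 3.96 × 10^7 m³
ΔV = ΔV₁ + ΔV₂ = 3.146 × 10^8 m³

ΔV ≈ 3.15 × 10^8 m³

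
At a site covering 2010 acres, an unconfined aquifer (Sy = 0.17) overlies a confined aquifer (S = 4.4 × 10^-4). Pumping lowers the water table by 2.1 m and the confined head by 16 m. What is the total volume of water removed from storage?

A = 2010 acres = 8.134 × 10^6 m²
Unconfined: ΔV_u = Sy × A × Δh_u = 0.17 × 8.134 × 10^6 × 2.1 = 2.904 × 10^6 m³
Confined: ΔV_c = S × A × Δh_c = 4.4 × 10^-4 × 8.134 × 10^6 × 16 = 57260 m³
Total ΔV = 2.904 × 10^6 + 57260 = 2.961 × 10^6 m³

ΔV ≈ 2.96 × 10^6 m³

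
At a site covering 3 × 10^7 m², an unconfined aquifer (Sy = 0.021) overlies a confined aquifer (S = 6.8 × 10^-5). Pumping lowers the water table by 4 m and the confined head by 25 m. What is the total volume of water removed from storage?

ΔV ≈ 2.57 × 10^6 m³

Unconfined: ΔV_u = Sy × A × Δh_u = 0.021 × 3 × 10^7 × 4 = 2.52 × 10^6 m³
Confined: ΔV_c = S × A × Δh_c = 6.8 × 10^-5 × 3 × 10^7 × 25 = 51000 m³
Total ΔV = 2.52 × 10^6 + 51000 = 2.571 × 10^6 m³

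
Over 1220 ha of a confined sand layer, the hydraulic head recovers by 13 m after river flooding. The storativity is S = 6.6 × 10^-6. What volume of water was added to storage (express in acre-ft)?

ΔV ≈ 0.849 acre-ft

A = 1220 ha = 1.22 × 10^7 m²
ΔV = S × A × Δh = 6.6 × 10^-6 × 1.22 × 10^7 m² × 13 m = 1047 m³
ΔV = 1047 m³ = 0.8486 acre-ft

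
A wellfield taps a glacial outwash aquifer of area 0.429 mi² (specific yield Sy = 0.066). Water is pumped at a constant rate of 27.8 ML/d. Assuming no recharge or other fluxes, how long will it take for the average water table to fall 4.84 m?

t ≈ 12.8 days

A = 0.429 mi² = 1.111 × 10^6 m²
ΔV = Sy × A × Δh = 0.066 × 1.111 × 10^6 × 4.84 = 3.549 × 10^5 m³
Q = 27.8 ML/d = 27800 m³/d
t = ΔV / Q = 3.549 × 10^5 m³ / 27800 m³/d = 12.77 d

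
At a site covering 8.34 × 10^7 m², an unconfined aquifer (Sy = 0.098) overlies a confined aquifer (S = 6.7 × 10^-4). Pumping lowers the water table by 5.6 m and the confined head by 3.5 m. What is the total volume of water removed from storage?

Unconfined: ΔV_u = Sy × A × Δh_u = 0.098 × 8.34 × 10^7 × 5.6 = 4.577 × 10^7 m³
Confined: ΔV_c = S × A × Δh_c = 6.7 × 10^-4 × 8.34 × 10^7 × 3.5 = 1.956 × 10^5 m³
Total ΔV = 4.577 × 10^7 + 1.956 × 10^5 = 4.597 × 10^7 m³

ΔV ≈ 4.6 × 10^7 m³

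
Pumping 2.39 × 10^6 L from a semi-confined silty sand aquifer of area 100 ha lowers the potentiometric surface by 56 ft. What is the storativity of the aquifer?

A = 100 ha = 1 × 10^6 m²
Δh = 56 ft = 17.07 m
ΔV = 2.39 × 10^6 L = 2390 m³
S = ΔV / (A × Δh) = 2390 m³ / (1 × 10^6 m² × 17.07 m) = 1.4 × 10^-4

S ≈ 1.4 × 10^-4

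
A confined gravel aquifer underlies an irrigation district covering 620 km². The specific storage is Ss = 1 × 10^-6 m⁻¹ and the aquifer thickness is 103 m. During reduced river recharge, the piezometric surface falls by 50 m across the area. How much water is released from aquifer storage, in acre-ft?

ΔV ≈ 2590 acre-ft

S = Ss × b = 1 × 10^-6 m⁻¹ × 103 m = 1.03 × 10^-4
A = 620 km² = 6.2 × 10^8 m²
ΔV = S × A × Δh = 1.03 × 10^-4 × 6.2 × 10^8 m² × 50 m = 3.193 × 10^6 m³
ΔV = 3.193 × 10^6 m³ = 2589 acre-ft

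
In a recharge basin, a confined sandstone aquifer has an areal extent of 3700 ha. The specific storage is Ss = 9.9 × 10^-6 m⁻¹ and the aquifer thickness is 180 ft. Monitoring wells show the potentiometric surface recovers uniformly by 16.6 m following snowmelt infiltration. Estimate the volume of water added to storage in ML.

ΔV ≈ 334 ML

b = 180 ft = 54.86 m
S = Ss × b = 9.9 × 10^-6 m⁻¹ × 54.86 m = 5.432 × 10^-4
A = 3700 ha = 3.7 × 10^7 m²
ΔV = S × A × Δh = 5.432 × 10^-4 × 3.7 × 10^7 m² × 16.6 m = 3.336 × 10^5 m³
ΔV = 3.336 × 10^5 m³ = 333.6 ML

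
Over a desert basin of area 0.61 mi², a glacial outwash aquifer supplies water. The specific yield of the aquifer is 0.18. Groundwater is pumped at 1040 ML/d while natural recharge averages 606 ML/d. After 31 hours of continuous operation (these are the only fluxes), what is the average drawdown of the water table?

A = 0.61 mi² = 1.58 × 10^6 m²
Net abstraction = 1040 − 606 = 434 ML/d
Q_net = 434 ML/d = 4.34 × 10^5 m³/d
t = 31 hours = 1.292 d
ΔV = Q × t = 4.34 × 10^5 m³/d × 1.292 d = 5.606 × 10^5 m³
Δh = ΔV / (Sy × A) = 5.606 × 10^5 / (0.18 × 1.58 × 10^6) = 1.971 m

Δh ≈ 1.97 m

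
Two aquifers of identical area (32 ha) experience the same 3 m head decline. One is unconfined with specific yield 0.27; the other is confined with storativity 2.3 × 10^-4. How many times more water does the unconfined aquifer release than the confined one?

A = 32 ha = 3.2 × 10^5 m²
Unconfined: ΔV_u = Sy × A × Δh = 0.27 × 3.2 × 10^5 × 3 = 2.592 × 10^5 m³
Confined: ΔV_c = S × A × Δh = 2.3 × 10^-4 × 3.2 × 10^5 × 3 = 220.8 m³
Ratio = ΔV_u / ΔV_c = Sy / S = 0.27 / 2.3 × 10^-4 = 1174

ΔV_u / ΔV_c ≈ 1170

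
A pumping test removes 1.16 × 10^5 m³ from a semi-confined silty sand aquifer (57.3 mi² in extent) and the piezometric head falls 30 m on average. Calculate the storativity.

A = 57.3 mi² = 1.484 × 10^8 m²
S = ΔV / (A × Δh) = 1.16 × 10^5 m³ / (1.484 × 10^8 m² × 30 m) = 2.605 × 10^-5

S ≈ 2.6 × 10^-5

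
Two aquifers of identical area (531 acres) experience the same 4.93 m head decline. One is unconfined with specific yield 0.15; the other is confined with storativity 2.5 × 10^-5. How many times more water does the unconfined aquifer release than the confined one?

A = 531 acres = 2.149 × 10^6 m²
Unconfined: ΔV_u = Sy × A × Δh = 0.15 × 2.149 × 10^6 × 4.93 = 1.589 × 10^6 m³
Confined: ΔV_c = S × A × Δh = 2.5 × 10^-5 × 2.149 × 10^6 × 4.93 = 264.8 m³
Ratio = ΔV_u / ΔV_c = Sy / S = 0.15 / 2.5 × 10^-5 = 6000

ΔV_u / ΔV_c ≈ 6000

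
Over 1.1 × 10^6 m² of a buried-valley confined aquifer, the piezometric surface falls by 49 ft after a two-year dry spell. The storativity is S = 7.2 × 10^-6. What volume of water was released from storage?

ΔV ≈ 118 m³

Δh = 49 ft = 14.94 m
ΔV = S × A × Δh = 7.2 × 10^-6 × 1.1 × 10^6 m² × 14.94 m = 118.3 m³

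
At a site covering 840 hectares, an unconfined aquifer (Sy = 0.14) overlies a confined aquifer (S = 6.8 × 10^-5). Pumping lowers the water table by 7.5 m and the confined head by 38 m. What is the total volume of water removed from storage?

A = 840 hectares = 8.4 × 10^6 m²
Unconfined: ΔV_u = Sy × A × Δh_u = 0.14 × 8.4 × 10^6 × 7.5 = 8.82 × 10^6 m³
Confined: ΔV_c = S × A × Δh_c = 6.8 × 10^-5 × 8.4 × 10^6 × 38 = 21710 m³
Total ΔV = 8.82 × 10^6 + 21710 = 8.842 × 10^6 m³

ΔV ≈ 8.84 × 10^6 m³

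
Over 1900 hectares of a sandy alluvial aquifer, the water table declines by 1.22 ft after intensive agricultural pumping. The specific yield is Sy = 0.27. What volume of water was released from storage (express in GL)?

A = 1900 hectares = 1.9 × 10^7 m²
Δh = 1.22 ft = 0.3719 m
ΔV = Sy × A × Δh = 0.27 × 1.9 × 10^7 m² × 0.3719 m = 1.908 × 10^6 m³
ΔV = 1.908 × 10^6 m³ = 1.908 GL

ΔV ≈ 1.91 GL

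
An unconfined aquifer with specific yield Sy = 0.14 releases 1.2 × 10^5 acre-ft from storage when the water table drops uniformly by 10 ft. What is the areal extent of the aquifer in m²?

A ≈ 3.47 × 10^8 m²

Δh = 10 ft = 3.048 m
ΔV = 1.2 × 10^5 acre-ft = 1.48 × 10^8 m³
A = ΔV / (Sy × Δh) = 1.48 × 10^8 / (0.14 × 3.048) = 3.469 × 10^8 m²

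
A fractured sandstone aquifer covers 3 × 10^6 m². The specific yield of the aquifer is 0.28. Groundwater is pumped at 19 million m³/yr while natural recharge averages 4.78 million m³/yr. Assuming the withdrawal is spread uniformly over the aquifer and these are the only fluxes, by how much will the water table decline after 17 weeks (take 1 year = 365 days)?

Δh ≈ 5.52 m

Net abstraction = 19 − 4.78 = 14.22 million m³/yr
Q_net = 14.22 million m³/yr = 38960 m³/d
t = 17 weeks = 119 d
ΔV = Q × t = 38960 m³/d × 119 d = 4.636 × 10^6 m³
Δh = ΔV / (Sy × A) = 4.636 × 10^6 / (0.28 × 3 × 10^6) = 5.519 m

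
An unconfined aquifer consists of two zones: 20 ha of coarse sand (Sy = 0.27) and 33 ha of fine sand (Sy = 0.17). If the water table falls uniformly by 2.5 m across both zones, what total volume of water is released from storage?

ΔV ≈ 2.75 × 10^5 m³

A₁ = 20 ha = 2 × 10^5 m²; A₂ = 33 ha = 3.3 × 10^5 m²
ΔV₁ = 0.27 × 2 × 10^5 × 2.5 = 1.35 × 10^5 m³
ΔV₂ = 0.17 × 3.3 × 10^5 × 2.5 = 1.403 × 10^5 m³
ΔV = ΔV₁ + ΔV₂ = 2.752 × 10^5 m³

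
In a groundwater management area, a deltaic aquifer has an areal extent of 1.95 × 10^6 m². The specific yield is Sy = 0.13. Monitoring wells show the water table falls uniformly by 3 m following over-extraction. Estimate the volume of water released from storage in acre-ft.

ΔV = Sy × A × Δh = 0.13 × 1.95 × 10^6 m² × 3 m = 7.605 × 10^5 m³
ΔV = 7.605 × 10^5 m³ = 616.5 acre-ft

ΔV ≈ 617 acre-ft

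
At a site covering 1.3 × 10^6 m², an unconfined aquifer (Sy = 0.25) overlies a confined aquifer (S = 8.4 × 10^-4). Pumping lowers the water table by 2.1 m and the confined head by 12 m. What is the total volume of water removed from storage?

ΔV ≈ 6.96 × 10^5 m³

Unconfined: ΔV_u = Sy × A × Δh_u = 0.25 × 1.3 × 10^6 × 2.1 = 6.825 × 10^5 m³
Confined: ΔV_c = S × A × Δh_c = 8.4 × 10^-4 × 1.3 × 10^6 × 12 = 13100 m³
Total ΔV = 6.825 × 10^5 + 13100 = 6.956 × 10^5 m³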